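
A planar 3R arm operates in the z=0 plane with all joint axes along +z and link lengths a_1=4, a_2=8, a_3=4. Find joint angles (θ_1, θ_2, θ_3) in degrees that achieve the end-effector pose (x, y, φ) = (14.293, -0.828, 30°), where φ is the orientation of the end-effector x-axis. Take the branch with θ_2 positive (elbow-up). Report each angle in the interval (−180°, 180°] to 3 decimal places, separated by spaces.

wrist centre = target − a_3·(cos φ, sin φ) = (10.8289, -2.8280)
cos θ_2 = (125.2626−4²−8²)/(2·4·8) = 0.7072; θ_2 = 44.9901° (elbow-up)
β = atan2(-2.8280,10.8289) = -14.6361°; ψ = atan2(5.6559,9.6578) = 30.3544°
θ_1 = β − ψ = -44.9905°
θ_3 = φ − θ_1 − θ_2 = 30.0003° (wrapped to (-180°,180°])

-44.990 44.990 30.000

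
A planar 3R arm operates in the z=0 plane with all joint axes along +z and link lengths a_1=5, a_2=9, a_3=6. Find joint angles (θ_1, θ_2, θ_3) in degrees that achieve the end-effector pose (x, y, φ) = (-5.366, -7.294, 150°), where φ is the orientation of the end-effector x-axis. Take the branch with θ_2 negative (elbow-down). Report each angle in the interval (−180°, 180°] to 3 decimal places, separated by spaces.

-29.998 -90.003 -89.999

wrist centre = target − a_3·(cos φ, sin φ) = (-0.1698, -10.2940)
cos θ_2 = (105.9953−5²−9²)/(2·5·9) = -0.0001; θ_2 = -90.0030° (elbow-down)
β = atan2(-10.2940,-0.1698) = -90.9453°; ψ = atan2(-9.0000,4.9995) = -60.9477°
θ_1 = β − ψ = -29.9976°
θ_3 = φ − θ_1 − θ_2 = -89.9994° (wrapped to (-180°,180°])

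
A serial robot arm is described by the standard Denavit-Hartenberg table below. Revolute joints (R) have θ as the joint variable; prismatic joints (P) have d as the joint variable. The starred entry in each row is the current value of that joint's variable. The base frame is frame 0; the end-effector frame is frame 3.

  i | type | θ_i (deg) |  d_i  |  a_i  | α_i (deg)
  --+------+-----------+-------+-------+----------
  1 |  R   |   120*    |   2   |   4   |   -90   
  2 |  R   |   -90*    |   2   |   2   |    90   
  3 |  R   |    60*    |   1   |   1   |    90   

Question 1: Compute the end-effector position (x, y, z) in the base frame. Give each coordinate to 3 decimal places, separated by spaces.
-3.982 1.165 4.500

after link 1: o_1 = (-2.0000, 3.4641, 2.0000)
after link 2: o_2 = (-3.7321, 2.4641, 4.0000)
after link 3: o_3 = (-3.9821, 1.1651, 4.5000)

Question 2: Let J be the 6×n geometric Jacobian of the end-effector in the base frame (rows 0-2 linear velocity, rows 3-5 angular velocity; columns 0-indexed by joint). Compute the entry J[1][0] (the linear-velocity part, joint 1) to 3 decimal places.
axis z_0 = ẑ; lever o_n−o_0 = (-3.9821,1.1651,4.5000)
cross product → J_v[:, 0] = (-1.1651,-3.9821,0.0000)
J_ω[:, 0] = z_0
entry J[1][0] = -3.9821

-3.982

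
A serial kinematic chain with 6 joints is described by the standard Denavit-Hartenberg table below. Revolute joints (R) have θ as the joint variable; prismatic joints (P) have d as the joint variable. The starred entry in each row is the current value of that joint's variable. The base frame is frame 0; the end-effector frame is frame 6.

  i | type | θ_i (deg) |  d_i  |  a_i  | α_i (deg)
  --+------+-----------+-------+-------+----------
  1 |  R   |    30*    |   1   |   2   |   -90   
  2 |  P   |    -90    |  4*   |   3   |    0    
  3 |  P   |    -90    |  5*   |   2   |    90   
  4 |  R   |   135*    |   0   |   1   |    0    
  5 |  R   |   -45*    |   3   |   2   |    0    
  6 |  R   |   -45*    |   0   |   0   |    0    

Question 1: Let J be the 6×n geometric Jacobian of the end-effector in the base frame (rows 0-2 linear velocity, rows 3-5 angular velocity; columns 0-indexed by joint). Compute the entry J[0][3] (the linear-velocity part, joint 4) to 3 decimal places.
axis z_3 = (-0.0000,0.0000,-1.0000); lever o_n−o_3 = (-0.7412,2.6980,-3.0000)
cross product → J_v[:, 3] = (2.6980,0.7412,-0.0000)
J_ω[:, 3] = z_3
entry J[0][3] = 2.6980

2.698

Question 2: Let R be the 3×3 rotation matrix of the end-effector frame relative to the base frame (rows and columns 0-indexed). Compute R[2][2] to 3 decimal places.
-1.000

End-effector z-axis (col 2 of R) = (-0.0000,0.0000,-1.0000)
R[2][2] = -1.0000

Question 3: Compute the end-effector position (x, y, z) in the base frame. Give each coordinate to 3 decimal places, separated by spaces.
-5.241 10.492 1.000

after link 1: o_1 = (1.7321, 1.0000, 1.0000)
after link 2: o_2 = (-0.2679, 4.4641, 4.0000)
after link 3: o_3 = (-4.5000, 7.7942, 4.0000)
after link 4: o_4 = (-4.2412, 8.7602, 4.0000)
after link 5: o_5 = (-5.2412, 10.4922, 1.0000)
after link 6: o_6 = (-5.2412, 10.4922, 1.0000)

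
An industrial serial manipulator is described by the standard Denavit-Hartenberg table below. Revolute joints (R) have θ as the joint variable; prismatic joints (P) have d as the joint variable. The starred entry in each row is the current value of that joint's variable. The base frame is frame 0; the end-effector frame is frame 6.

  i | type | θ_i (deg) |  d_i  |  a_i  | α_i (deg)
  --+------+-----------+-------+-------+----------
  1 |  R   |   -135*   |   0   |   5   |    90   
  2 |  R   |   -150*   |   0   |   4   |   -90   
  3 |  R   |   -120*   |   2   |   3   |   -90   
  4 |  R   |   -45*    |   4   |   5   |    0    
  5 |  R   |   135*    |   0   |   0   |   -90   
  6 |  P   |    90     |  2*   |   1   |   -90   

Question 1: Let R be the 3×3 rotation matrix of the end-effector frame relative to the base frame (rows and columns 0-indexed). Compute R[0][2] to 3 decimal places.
-0.354

End-effector z-axis (col 2 of R) = (-0.3536,-0.3536,-0.8660)
R[0][2] = -0.3536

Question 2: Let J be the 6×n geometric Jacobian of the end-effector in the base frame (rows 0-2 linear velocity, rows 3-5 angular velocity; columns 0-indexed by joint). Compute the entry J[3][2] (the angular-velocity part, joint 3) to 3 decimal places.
-0.354

axis z_2 = (-0.3536,-0.3536,-0.8660); lever o_n−o_2 = (-5.5929,2.0833,-4.9591)
cross product → J_v[:, 2] = (3.5575,3.0903,-2.7139)
J_ω[:, 2] = z_2
entry J[3][2] = -0.3536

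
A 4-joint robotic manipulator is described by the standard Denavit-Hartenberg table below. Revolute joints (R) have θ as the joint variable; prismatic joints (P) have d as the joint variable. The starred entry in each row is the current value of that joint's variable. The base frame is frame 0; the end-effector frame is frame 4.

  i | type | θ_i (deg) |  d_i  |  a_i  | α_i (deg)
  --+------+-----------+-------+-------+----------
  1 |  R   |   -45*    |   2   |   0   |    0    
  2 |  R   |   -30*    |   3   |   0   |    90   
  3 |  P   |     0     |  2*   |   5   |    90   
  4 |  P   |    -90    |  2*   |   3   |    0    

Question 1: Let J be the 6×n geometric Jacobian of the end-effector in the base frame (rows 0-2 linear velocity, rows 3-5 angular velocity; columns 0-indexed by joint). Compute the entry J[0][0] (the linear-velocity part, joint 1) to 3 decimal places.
axis z_0 = ẑ; lever o_n−o_0 = (2.2600,-4.5708,3.0000)
cross product → J_v[:, 0] = (4.5708,2.2600,-0.0000)
J_ω[:, 0] = z_0
entry J[0][0] = 4.5708

4.571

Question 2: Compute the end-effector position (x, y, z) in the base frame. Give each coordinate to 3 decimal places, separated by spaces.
2.260 -4.571 3.000

after link 1: o_1 = (0.0000, 0.0000, 2.0000)
after link 2: o_2 = (0.0000, 0.0000, 5.0000)
after link 3: o_3 = (-0.6378, -5.3473, 5.0000)
after link 4: o_4 = (2.2600, -4.5708, 3.0000)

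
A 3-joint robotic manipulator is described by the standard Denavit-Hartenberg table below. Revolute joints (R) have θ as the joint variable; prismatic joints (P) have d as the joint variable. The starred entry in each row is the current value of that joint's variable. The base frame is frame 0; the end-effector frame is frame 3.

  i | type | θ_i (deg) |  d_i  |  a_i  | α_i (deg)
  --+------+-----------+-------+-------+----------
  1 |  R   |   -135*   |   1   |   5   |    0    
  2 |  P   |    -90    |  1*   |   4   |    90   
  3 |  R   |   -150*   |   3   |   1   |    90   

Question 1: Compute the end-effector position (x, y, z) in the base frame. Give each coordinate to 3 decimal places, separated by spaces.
after link 1: o_1 = (-3.5355, -3.5355, 1.0000)
after link 2: o_2 = (-6.3640, -0.7071, 2.0000)
after link 3: o_3 = (-3.6303, 0.8018, 1.5000)

-3.630 0.802 1.500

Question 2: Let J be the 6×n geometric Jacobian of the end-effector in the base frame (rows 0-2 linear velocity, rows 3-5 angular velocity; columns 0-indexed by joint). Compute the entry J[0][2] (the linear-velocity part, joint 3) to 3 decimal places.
axis z_2 = (0.7071,0.7071,0.0000); lever o_n−o_2 = (2.7337,1.5089,-0.5000)
cross product → J_v[:, 2] = (-0.3536,0.3536,-0.8660)
J_ω[:, 2] = z_2
entry J[0][2] = -0.3536

-0.354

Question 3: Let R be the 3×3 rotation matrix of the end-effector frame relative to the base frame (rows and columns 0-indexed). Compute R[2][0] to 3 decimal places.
End-effector x-axis (col 0 of R) = (0.6124,-0.6124,-0.5000)
R[2][0] = -0.5000

-0.500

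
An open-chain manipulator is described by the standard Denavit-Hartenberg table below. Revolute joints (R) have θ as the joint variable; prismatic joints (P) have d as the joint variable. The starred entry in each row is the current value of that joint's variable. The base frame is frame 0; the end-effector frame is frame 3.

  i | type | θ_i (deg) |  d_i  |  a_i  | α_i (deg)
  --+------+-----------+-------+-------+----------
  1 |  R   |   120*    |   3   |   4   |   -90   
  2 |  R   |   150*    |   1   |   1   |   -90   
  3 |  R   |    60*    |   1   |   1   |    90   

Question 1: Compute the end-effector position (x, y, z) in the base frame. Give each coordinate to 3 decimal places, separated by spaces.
after link 1: o_1 = (-2.0000, 3.4641, 3.0000)
after link 2: o_2 = (-2.4330, 2.2141, 2.5000)
after link 3: o_3 = (-1.2165, 1.8391, 3.1160)

-1.217 1.839 3.116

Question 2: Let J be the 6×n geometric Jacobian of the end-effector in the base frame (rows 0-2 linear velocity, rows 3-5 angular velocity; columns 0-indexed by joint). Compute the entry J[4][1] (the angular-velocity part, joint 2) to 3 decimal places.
axis z_1 = (-0.8660,-0.5000,0.0000); lever o_n−o_1 = (0.7835,-1.6250,0.1160)
cross product → J_v[:, 1] = (-0.0580,0.1005,1.7990)
J_ω[:, 1] = z_1
entry J[4][1] = -0.5000

-0.500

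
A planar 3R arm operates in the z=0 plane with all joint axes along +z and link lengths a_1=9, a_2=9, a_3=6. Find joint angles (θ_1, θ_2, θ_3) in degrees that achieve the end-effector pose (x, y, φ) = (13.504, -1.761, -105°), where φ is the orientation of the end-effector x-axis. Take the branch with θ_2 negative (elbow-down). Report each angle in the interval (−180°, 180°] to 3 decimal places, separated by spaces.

wrist centre = target − a_3·(cos φ, sin φ) = (15.0569, 4.0346)
cos θ_2 = (242.9883−9²−9²)/(2·9·9) = 0.4999; θ_2 = -60.0048° (elbow-down)
β = atan2(4.0346,15.0569) = 15.0002°; ψ = atan2(-7.7946,13.4994) = -30.0024°
θ_1 = β − ψ = 45.0026°
θ_3 = φ − θ_1 − θ_2 = -89.9978° (wrapped to (-180°,180°])

45.003 -60.005 -89.998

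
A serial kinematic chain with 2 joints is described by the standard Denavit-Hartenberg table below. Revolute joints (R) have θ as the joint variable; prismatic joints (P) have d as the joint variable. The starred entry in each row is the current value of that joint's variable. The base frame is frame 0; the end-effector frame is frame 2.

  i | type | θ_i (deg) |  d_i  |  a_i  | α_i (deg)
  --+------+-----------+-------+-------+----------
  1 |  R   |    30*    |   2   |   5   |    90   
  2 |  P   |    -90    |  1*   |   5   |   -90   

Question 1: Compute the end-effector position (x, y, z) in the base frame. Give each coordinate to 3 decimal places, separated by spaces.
4.830 1.634 -3.000

after link 1: o_1 = (4.3301, 2.5000, 2.0000)
after link 2: o_2 = (4.8301, 1.6340, -3.0000)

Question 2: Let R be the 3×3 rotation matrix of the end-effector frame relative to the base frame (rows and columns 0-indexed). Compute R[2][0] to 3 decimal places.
-1.000

End-effector x-axis (col 0 of R) = (0.0000,-0.0000,-1.0000)
R[2][0] = -1.0000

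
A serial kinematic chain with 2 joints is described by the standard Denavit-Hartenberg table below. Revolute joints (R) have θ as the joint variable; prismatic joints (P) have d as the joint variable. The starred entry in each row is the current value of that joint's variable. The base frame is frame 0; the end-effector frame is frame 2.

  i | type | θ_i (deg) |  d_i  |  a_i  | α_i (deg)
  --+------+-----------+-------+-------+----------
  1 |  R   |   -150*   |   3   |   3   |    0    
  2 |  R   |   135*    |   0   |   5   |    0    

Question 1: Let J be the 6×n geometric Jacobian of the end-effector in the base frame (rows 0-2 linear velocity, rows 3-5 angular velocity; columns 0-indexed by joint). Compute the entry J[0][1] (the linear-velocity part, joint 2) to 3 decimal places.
axis z_1 = (0.0000,0.0000,1.0000); lever o_n−o_1 = (4.8296,-1.2941,0.0000)
cross product → J_v[:, 1] = (1.2941,4.8296,-0.0000)
J_ω[:, 1] = z_1
entry J[0][1] = 1.2941

1.294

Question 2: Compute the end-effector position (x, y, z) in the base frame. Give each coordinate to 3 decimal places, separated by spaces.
2.232 -2.794 3.000

after link 1: o_1 = (-2.5981, -1.5000, 3.0000)
after link 2: o_2 = (2.2316, -2.7941, 3.0000)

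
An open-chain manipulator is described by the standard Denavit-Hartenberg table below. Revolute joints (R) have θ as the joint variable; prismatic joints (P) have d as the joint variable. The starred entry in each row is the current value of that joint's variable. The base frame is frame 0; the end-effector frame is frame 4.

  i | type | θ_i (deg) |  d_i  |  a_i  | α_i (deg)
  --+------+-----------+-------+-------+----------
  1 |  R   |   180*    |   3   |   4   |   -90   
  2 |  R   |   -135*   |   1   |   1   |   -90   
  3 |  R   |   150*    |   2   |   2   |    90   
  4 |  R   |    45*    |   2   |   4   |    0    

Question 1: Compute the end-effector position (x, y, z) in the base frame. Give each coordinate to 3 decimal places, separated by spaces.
-8.957 3.146 4.872

after link 1: o_1 = (-4.0000, 0.0000, 3.0000)
after link 2: o_2 = (-3.2929, -1.0000, 3.7071)
after link 3: o_3 = (-5.9319, 0.0000, 3.8966)
after link 4: o_4 = (-8.9568, 3.1463, 4.8716)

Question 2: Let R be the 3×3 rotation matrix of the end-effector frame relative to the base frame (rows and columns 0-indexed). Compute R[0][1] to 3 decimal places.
-0.067

End-effector y-axis (col 1 of R) = (-0.0670,-0.3536,0.9330)
R[0][1] = -0.0670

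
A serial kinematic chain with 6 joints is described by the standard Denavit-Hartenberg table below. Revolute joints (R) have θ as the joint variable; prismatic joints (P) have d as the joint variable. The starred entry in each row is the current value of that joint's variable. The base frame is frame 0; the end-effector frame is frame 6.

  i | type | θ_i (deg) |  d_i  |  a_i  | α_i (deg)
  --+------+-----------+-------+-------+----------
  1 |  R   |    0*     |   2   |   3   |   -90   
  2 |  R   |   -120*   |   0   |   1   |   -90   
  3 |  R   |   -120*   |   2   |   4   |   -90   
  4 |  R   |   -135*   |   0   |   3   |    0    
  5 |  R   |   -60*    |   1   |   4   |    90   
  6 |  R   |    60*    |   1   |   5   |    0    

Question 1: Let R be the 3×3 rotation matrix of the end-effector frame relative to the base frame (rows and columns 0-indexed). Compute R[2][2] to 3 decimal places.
-0.595

End-effector z-axis (col 2 of R) = (-0.7718,0.2241,-0.5950)
R[2][2] = -0.5950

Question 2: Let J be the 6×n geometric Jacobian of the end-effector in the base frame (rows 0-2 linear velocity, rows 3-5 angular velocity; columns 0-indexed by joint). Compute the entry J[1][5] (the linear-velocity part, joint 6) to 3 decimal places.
4.872

axis z_5 = (-0.7718,0.2241,-0.5950); lever o_n−o_5 = (-3.8109,0.2979,3.3747)
cross product → J_v[:, 5] = (0.9337,4.8722,0.6242)
J_ω[:, 5] = z_5
entry J[1][5] = 4.8722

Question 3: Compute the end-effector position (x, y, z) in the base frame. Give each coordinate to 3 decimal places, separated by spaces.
0.432 -0.921 9.393

after link 1: o_1 = (3.0000, 0.0000, 2.0000)
after link 2: o_2 = (2.5000, -0.0000, 2.8660)
after link 3: o_3 = (5.2321, 3.4641, 2.1340)
after link 4: o_4 = (6.5388, 1.6270, 4.1132)
after link 5: o_5 = (4.2433, -1.2191, 6.0186)
after link 6: o_6 = (0.4324, -0.9212, 9.3933)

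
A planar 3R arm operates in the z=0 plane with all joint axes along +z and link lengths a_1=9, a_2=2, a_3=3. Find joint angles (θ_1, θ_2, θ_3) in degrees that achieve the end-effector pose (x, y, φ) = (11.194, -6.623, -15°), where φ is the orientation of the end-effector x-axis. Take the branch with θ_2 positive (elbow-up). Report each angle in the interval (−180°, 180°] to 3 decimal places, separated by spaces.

wrist centre = target − a_3·(cos φ, sin φ) = (8.2962, -5.8465)
cos θ_2 = (103.0094−9²−2²)/(2·9·2) = 0.5003; θ_2 = 59.9828° (elbow-up)
β = atan2(-5.8465,8.2962) = -35.1733°; ψ = atan2(1.7318,10.0005) = 9.8243°
θ_1 = β − ψ = -44.9975°
θ_3 = φ − θ_1 − θ_2 = -29.9853° (wrapped to (-180°,180°])

-44.998 59.983 -29.985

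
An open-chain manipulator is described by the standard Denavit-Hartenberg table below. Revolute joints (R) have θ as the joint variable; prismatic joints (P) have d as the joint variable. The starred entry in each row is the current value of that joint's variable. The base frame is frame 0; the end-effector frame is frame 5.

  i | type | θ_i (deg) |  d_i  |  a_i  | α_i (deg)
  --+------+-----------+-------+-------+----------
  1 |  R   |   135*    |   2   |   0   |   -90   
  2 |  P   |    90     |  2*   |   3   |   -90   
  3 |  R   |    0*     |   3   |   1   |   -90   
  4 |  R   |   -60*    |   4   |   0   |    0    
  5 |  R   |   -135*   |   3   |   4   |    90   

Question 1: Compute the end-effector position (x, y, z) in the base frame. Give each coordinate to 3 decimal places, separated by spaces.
after link 1: o_1 = (0.0000, 0.0000, 2.0000)
after link 2: o_2 = (-1.4142, -1.4142, -1.0000)
after link 3: o_3 = (0.7071, -3.5355, -2.0000)
after link 4: o_4 = (3.5355, -0.7071, -2.0000)
after link 5: o_5 = (4.9248, 2.1463, 1.8637)

4.925 2.146 1.864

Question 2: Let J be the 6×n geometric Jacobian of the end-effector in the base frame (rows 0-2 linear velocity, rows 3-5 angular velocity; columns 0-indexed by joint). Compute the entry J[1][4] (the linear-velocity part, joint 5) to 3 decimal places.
axis z_4 = (0.7071,0.7071,-0.0000); lever o_n−o_4 = (1.3893,2.8534,3.8637)
cross product → J_v[:, 4] = (2.7321,-2.7321,1.0353)
J_ω[:, 4] = z_4
entry J[1][4] = -2.7321

-2.732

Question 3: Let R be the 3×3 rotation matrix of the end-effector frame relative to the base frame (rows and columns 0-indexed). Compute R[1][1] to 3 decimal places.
End-effector y-axis (col 1 of R) = (0.7071,0.7071,-0.0000)
R[1][1] = 0.7071

0.707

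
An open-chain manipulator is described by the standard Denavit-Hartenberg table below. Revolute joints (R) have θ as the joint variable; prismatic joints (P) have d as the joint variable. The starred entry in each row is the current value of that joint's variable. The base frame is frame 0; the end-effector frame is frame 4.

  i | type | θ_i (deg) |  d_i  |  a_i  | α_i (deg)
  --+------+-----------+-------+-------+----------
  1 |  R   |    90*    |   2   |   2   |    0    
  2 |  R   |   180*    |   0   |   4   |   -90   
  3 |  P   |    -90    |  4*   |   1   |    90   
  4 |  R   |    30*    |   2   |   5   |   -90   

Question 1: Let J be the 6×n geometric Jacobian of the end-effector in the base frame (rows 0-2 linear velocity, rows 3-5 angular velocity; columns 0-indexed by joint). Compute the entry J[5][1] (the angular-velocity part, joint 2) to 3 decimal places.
1.000

axis z_1 = (0.0000,0.0000,1.0000); lever o_n−o_1 = (6.5000,-2.0000,5.3301)
cross product → J_v[:, 1] = (2.0000,6.5000,-0.0000)
J_ω[:, 1] = z_1
entry J[5][1] = 1.0000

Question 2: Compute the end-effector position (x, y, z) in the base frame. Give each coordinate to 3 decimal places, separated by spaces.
after link 1: o_1 = (0.0000, 2.0000, 2.0000)
after link 2: o_2 = (-0.0000, -2.0000, 2.0000)
after link 3: o_3 = (4.0000, -2.0000, 3.0000)
after link 4: o_4 = (6.5000, -0.0000, 7.3301)

6.500 -0.000 7.330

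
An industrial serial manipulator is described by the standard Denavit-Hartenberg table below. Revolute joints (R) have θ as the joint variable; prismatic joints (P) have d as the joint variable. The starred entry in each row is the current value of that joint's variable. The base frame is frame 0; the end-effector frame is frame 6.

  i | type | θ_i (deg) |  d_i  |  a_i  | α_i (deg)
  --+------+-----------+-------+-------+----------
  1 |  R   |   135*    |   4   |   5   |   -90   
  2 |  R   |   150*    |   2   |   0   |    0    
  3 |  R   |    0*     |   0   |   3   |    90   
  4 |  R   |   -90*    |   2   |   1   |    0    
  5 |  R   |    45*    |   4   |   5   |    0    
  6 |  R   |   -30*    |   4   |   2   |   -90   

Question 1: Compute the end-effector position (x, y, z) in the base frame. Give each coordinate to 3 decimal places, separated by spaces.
0.407 5.911 -8.187

after link 1: o_1 = (-3.5355, 3.5355, 4.0000)
after link 2: o_2 = (-4.9497, 2.1213, 4.0000)
after link 3: o_3 = (-3.1126, 0.2842, 2.5000)
after link 4: o_4 = (-3.1126, 1.6984, 0.7679)
after link 5: o_5 = (0.1382, 3.4476, -4.4639)
after link 6: o_6 = (0.4070, 5.9108, -8.1868)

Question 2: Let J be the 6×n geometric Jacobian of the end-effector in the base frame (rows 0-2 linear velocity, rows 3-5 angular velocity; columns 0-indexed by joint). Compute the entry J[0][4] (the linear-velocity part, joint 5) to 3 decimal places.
axis z_4 = (-0.3536,0.3536,-0.8660); lever o_n−o_4 = (3.5196,4.2124,-8.9548)
cross product → J_v[:, 4] = (0.4821,-6.2141,-2.7337)
J_ω[:, 4] = z_4
entry J[0][4] = 0.4821

0.482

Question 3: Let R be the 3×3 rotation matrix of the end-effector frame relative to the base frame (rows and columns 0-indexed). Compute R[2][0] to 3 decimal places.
End-effector x-axis (col 0 of R) = (0.8415,0.5245,-0.1294)
R[2][0] = -0.1294

-0.129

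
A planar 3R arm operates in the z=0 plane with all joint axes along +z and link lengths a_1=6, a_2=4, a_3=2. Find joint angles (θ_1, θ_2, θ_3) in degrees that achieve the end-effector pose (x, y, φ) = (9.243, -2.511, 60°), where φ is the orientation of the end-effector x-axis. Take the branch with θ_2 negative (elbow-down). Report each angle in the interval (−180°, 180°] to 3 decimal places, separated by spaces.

-9.479 -44.984 114.463

wrist centre = target − a_3·(cos φ, sin φ) = (8.2430, -4.2431)
cos θ_2 = (85.9505−6²−4²)/(2·6·4) = 0.7073; θ_2 = -44.9841° (elbow-down)
β = atan2(-4.2431,8.2430) = -27.2370°; ψ = atan2(-2.8276,8.8292) = -17.7582°
θ_1 = β − ψ = -9.4788°
θ_3 = φ − θ_1 − θ_2 = 114.4629° (wrapped to (-180°,180°])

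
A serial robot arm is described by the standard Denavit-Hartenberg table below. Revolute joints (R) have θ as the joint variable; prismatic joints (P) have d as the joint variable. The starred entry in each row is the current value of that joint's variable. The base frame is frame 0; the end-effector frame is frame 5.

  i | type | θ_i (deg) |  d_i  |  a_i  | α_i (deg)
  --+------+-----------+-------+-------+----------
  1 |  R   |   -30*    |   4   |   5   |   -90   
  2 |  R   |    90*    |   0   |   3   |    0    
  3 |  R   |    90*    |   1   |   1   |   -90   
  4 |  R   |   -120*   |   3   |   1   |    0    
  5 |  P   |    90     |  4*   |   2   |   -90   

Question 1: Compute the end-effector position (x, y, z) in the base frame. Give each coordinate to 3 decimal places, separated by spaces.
after link 1: o_1 = (4.3301, -2.5000, 4.0000)
after link 2: o_2 = (4.3301, -2.5000, 1.0000)
after link 3: o_3 = (3.9641, -1.1340, 1.0000)
after link 4: o_4 = (4.8301, -0.6340, 4.0000)
after link 5: o_5 = (3.8301, 1.0981, 8.0000)

3.830 1.098 8.000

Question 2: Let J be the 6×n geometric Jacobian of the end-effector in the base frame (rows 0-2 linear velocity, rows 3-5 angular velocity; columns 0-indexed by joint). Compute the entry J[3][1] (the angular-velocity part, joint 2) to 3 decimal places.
0.500

axis z_1 = (0.5000,0.8660,0.0000); lever o_n−o_1 = (-0.5000,3.5981,4.0000)
cross product → J_v[:, 1] = (3.4641,-2.0000,2.2321)
J_ω[:, 1] = z_1
entry J[3][1] = 0.5000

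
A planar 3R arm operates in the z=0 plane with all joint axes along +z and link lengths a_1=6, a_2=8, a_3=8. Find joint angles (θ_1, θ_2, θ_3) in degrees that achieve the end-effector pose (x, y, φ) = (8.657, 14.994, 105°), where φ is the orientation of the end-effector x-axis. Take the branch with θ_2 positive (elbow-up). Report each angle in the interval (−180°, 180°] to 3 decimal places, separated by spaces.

wrist centre = target − a_3·(cos φ, sin φ) = (10.7276, 7.2666)
cos θ_2 = (167.8838−6²−8²)/(2·6·8) = 0.7071; θ_2 = 44.9987° (elbow-up)
β = atan2(7.2666,10.7276) = 34.1128°; ψ = atan2(5.6567,11.6570) = 25.8857°
θ_1 = β − ψ = 8.2271°
θ_3 = φ − θ_1 − θ_2 = 51.7742° (wrapped to (-180°,180°])

8.227 44.999 51.774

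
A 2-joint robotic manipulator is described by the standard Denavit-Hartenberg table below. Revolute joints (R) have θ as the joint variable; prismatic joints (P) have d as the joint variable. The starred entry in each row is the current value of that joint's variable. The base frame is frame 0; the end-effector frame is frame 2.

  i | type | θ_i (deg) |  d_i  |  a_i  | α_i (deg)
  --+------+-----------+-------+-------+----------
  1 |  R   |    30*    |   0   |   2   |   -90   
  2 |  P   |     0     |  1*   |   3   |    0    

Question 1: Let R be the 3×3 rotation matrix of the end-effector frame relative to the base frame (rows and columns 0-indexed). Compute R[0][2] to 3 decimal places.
End-effector z-axis (col 2 of R) = (-0.5000,0.8660,0.0000)
R[0][2] = -0.5000

-0.500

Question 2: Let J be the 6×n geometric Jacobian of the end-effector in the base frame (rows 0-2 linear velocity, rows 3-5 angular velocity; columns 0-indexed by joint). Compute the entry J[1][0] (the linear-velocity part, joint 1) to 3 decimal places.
axis z_0 = ẑ; lever o_n−o_0 = (3.8301,3.3660,0.0000)
cross product → J_v[:, 0] = (-3.3660,3.8301,0.0000)
J_ω[:, 0] = z_0
entry J[1][0] = 3.8301

3.830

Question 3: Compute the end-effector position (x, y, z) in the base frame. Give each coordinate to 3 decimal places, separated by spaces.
3.830 3.366 0.000

after link 1: o_1 = (1.7321, 1.0000, 0.0000)
after link 2: o_2 = (3.8301, 3.3660, 0.0000)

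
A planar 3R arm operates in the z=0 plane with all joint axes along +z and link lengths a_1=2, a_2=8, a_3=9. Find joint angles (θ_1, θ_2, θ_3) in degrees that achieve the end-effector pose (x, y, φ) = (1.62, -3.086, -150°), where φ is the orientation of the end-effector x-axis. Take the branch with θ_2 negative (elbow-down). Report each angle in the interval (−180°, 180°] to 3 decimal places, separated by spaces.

44.999 -45.001 -149.999

wrist centre = target − a_3·(cos φ, sin φ) = (9.4142, 1.4140)
cos θ_2 = (90.6271−2²−8²)/(2·2·8) = 0.7071; θ_2 = -45.0008° (elbow-down)
β = atan2(1.4140,9.4142) = 8.5419°; ψ = atan2(-5.6569,7.6568) = -36.4575°
θ_1 = β − ψ = 44.9994°
θ_3 = φ − θ_1 − θ_2 = -149.9986° (wrapped to (-180°,180°])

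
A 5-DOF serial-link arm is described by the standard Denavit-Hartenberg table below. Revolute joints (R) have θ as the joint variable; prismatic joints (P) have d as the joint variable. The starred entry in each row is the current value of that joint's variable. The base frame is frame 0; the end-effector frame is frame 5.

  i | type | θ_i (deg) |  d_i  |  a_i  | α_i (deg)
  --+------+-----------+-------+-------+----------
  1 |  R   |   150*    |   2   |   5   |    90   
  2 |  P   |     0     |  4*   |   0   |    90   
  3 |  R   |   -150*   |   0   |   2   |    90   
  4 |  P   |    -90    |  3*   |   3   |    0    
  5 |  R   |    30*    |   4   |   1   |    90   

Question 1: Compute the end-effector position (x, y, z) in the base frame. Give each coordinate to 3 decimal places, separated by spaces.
4.982 7.299 5.866

after link 1: o_1 = (-4.3301, 2.5000, 2.0000)
after link 2: o_2 = (-2.3301, 5.9641, 2.0000)
after link 3: o_3 = (-1.3301, 4.2321, 2.0000)
after link 4: o_4 = (1.2679, 5.7321, 5.0000)
after link 5: o_5 = (4.9821, 7.2990, 5.8660)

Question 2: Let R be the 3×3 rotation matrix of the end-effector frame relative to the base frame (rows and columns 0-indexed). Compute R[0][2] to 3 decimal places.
End-effector z-axis (col 2 of R) = (-0.4330,0.7500,0.5000)
R[0][2] = -0.4330

-0.433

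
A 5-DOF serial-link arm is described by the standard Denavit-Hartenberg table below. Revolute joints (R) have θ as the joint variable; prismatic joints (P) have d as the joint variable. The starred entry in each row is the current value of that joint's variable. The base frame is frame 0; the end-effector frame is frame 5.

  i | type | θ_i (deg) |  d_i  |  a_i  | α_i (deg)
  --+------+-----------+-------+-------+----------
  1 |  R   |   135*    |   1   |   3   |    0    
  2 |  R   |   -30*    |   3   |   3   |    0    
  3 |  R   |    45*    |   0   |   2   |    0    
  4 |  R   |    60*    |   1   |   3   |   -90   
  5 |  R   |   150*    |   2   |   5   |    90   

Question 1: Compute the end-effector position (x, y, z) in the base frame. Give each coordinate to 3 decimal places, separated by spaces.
after link 1: o_1 = (-2.1213, 2.1213, 1.0000)
after link 2: o_2 = (-2.8978, 5.0191, 4.0000)
after link 3: o_3 = (-4.6298, 6.0191, 4.0000)
after link 4: o_4 = (-7.2279, 4.5191, 5.0000)
after link 5: o_5 = (-2.4779, 4.9521, 2.5000)

-2.478 4.952 2.500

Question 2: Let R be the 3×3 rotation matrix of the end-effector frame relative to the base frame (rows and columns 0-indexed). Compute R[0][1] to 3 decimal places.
End-effector y-axis (col 1 of R) = (0.5000,-0.8660,0.0000)
R[0][1] = 0.5000

0.500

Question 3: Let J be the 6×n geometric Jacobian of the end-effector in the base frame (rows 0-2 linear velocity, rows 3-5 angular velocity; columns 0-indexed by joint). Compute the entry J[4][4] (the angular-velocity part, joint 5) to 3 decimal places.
axis z_4 = (0.5000,-0.8660,0.0000); lever o_n−o_4 = (4.7500,0.4330,-2.5000)
cross product → J_v[:, 4] = (2.1651,1.2500,4.3301)
J_ω[:, 4] = z_4
entry J[4][4] = -0.8660

-0.866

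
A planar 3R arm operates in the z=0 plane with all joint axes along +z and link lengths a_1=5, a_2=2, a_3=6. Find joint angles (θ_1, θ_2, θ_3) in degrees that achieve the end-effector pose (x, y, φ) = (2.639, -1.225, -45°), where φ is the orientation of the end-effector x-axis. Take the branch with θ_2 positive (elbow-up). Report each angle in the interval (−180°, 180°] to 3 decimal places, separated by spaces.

100.977 150.010 64.014

wrist centre = target − a_3·(cos φ, sin φ) = (-1.6036, 3.0176)
cos θ_2 = (11.6778−5²−2²)/(2·5·2) = -0.8661; θ_2 = 150.0096° (elbow-up)
β = atan2(3.0176,-1.6036) = 117.9872°; ψ = atan2(0.9997,3.2678) = 17.0104°
θ_1 = β − ψ = 100.9768°
θ_3 = φ − θ_1 − θ_2 = 64.0137° (wrapped to (-180°,180°])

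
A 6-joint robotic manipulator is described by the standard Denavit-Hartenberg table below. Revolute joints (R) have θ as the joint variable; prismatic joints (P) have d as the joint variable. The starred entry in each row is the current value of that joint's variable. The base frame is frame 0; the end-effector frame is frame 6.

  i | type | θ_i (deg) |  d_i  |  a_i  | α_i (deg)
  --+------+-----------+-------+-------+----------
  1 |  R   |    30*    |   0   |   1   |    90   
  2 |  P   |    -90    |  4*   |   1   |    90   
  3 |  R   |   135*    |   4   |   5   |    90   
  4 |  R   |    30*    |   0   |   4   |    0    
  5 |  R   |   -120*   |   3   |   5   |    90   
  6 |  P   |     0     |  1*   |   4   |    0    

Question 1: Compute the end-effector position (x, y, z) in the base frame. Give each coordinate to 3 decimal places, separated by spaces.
9.164 -7.872 2.157

after link 1: o_1 = (0.8660, 0.5000, 0.0000)
after link 2: o_2 = (2.8660, -2.9641, -1.0000)
after link 3: o_3 = (1.1697, -8.0260, 2.5355)
after link 4: o_4 = (0.6624, -11.1473, 4.9850)
after link 5: o_5 = (6.0532, -10.4844, 2.8637)
after link 6: o_6 = (9.1637, -7.8720, 2.1566)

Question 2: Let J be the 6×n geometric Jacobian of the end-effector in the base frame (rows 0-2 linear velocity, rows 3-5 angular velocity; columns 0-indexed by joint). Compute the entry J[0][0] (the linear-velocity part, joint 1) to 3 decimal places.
7.872

axis z_0 = ẑ; lever o_n−o_0 = (9.1637,-7.8720,2.1566)
cross product → J_v[:, 0] = (7.8720,9.1637,-0.0000)
J_ω[:, 0] = z_0
entry J[0][0] = 7.8720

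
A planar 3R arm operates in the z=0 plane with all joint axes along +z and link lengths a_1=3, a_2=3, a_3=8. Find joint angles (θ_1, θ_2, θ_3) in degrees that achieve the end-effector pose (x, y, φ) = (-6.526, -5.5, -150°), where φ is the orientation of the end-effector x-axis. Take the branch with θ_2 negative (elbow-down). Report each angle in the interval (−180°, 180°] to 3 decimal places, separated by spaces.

0.009 -149.999 -0.011

wrist centre = target − a_3·(cos φ, sin φ) = (0.4022, -1.5000)
cos θ_2 = (2.4118−3²−3²)/(2·3·3) = -0.8660; θ_2 = -149.9986° (elbow-down)
β = atan2(-1.5000,0.4022) = -74.9900°; ψ = atan2(-1.5001,0.4020) = -74.9993°
θ_1 = β − ψ = 0.0092°
θ_3 = φ − θ_1 − θ_2 = -0.0107° (wrapped to (-180°,180°])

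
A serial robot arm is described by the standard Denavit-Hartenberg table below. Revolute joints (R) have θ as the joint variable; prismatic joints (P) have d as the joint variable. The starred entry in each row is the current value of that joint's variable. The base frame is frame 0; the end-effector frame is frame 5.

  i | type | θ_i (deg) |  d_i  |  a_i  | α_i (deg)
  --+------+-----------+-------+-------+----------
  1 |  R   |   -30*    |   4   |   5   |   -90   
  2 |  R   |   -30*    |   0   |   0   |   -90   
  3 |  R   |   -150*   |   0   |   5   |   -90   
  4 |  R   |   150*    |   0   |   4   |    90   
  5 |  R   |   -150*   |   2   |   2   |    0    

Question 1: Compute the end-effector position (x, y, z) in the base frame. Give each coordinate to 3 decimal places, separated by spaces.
0.669 0.944 4.484

after link 1: o_1 = (4.3301, -2.5000, 4.0000)
after link 2: o_2 = (4.3301, -2.5000, 4.0000)
after link 3: o_3 = (2.3325, 1.5401, 1.8349)
after link 4: o_4 = (2.8505, -0.7590, 5.0670)
after link 5: o_5 = (0.6687, 0.9441, 4.4845)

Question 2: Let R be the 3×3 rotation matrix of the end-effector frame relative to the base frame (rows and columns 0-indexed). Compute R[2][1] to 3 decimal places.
0.187

End-effector y-axis (col 1 of R) = (-0.6350,-0.7494,0.1875)
R[2][1] = 0.1875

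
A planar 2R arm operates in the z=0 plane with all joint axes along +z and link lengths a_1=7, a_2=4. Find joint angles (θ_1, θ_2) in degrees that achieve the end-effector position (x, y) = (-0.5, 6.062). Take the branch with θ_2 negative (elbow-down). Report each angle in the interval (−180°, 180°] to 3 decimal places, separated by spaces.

129.430 -120.003

cos θ_2 = (36.9978−7²−4²)/(2·7·4) = -0.5000; θ_2 = -120.0025° (elbow-down)
β = atan2(6.0620,-0.5000) = 94.7151°; ψ = atan2(-3.4640,4.9998) = -34.7151°
θ_1 = β − ψ = 129.4303°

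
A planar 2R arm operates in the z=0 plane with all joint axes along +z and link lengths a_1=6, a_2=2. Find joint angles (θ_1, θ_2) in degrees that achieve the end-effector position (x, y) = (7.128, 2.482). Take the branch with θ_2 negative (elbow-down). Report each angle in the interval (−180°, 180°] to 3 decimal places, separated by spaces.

29.999 -45.006

cos θ_2 = (56.9687−6²−2²)/(2·6·2) = 0.7070; θ_2 = -45.0063° (elbow-down)
β = atan2(2.4820,7.1280) = 19.1983°; ψ = atan2(-1.4144,7.4141) = -10.8005°
θ_1 = β − ψ = 29.9988°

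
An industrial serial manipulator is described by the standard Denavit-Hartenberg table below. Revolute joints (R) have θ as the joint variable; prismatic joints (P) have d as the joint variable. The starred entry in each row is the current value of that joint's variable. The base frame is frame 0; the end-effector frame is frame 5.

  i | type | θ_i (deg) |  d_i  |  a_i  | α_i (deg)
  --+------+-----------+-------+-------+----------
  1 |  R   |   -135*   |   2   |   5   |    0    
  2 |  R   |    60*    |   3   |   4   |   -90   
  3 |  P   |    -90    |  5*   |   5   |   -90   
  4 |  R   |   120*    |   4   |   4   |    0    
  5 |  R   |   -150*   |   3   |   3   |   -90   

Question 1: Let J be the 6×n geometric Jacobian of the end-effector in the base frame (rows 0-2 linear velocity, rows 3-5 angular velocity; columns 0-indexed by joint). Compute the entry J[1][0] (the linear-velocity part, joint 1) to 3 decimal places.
2.244

axis z_0 = ẑ; lever o_n−o_0 = (2.2439,-13.3750,10.5981)
cross product → J_v[:, 0] = (13.3750,2.2439,-0.0000)
J_ω[:, 0] = z_0
entry J[1][0] = 2.2439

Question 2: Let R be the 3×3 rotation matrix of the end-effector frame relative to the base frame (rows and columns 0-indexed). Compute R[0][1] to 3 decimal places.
End-effector y-axis (col 1 of R) = (-0.2588,0.9659,0.0000)
R[0][1] = -0.2588

-0.259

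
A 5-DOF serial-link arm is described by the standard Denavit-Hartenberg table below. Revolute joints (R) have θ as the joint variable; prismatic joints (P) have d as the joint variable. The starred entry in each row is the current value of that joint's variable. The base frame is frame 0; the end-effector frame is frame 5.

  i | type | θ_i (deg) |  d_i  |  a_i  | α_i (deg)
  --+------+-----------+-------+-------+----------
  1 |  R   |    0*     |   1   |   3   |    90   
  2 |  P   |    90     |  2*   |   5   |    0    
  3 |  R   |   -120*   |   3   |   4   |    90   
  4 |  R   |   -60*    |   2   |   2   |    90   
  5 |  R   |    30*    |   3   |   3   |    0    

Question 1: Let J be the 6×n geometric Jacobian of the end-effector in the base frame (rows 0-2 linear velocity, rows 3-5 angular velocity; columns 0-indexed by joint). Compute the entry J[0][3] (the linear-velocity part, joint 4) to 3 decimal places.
4.748

axis z_3 = (-0.5000,-0.0000,-0.8660); lever o_n−o_3 = (-2.0090,5.4821,-2.8816)
cross product → J_v[:, 3] = (4.7476,0.2990,-2.7410)
J_ω[:, 3] = z_3
entry J[0][3] = 4.7476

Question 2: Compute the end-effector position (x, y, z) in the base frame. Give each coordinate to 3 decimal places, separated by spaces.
after link 1: o_1 = (3.0000, 0.0000, 1.0000)
after link 2: o_2 = (3.0000, -2.0000, 6.0000)
after link 3: o_3 = (6.4641, -5.0000, 4.0000)
after link 4: o_4 = (6.3301, -3.2679, 1.7679)
after link 5: o_5 = (4.4551, 0.4821, 1.1184)

4.455 0.482 1.118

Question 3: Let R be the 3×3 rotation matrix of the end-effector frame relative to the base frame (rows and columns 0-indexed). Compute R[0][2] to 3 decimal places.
-0.750

End-effector z-axis (col 2 of R) = (-0.7500,0.5000,0.4330)
R[0][2] = -0.7500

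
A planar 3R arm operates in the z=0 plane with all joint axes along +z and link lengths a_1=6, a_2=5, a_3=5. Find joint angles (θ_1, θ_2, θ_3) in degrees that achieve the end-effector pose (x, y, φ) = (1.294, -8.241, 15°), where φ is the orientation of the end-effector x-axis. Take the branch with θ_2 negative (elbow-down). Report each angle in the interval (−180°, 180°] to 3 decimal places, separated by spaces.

wrist centre = target − a_3·(cos φ, sin φ) = (-3.5356, -9.5351)
cos θ_2 = (103.4187−6²−5²)/(2·6·5) = 0.7070; θ_2 = -45.0104° (elbow-down)
β = atan2(-9.5351,-3.5356) = -110.3449°; ψ = atan2(-3.5362,9.5349) = -20.3481°
θ_1 = β − ψ = -89.9967°
θ_3 = φ − θ_1 − θ_2 = 150.0071° (wrapped to (-180°,180°])

-89.997 -45.010 150.007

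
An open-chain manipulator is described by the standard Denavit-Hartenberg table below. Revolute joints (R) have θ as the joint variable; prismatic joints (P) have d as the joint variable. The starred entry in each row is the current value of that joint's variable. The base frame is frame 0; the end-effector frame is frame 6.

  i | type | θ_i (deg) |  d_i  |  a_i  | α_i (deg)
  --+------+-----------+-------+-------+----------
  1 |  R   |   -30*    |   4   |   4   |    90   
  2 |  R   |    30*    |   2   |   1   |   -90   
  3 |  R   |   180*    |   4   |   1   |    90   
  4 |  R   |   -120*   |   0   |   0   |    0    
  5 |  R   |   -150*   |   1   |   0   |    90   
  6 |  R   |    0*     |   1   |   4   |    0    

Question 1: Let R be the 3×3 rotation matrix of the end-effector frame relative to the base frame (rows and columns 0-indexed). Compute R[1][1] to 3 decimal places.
End-effector y-axis (col 1 of R) = (0.5000,0.8660,0.0000)
R[1][1] = 0.8660

0.866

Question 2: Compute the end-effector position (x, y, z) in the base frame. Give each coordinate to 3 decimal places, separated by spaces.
after link 1: o_1 = (3.4641, -2.0000, 4.0000)
after link 2: o_2 = (3.2141, -4.1651, 4.5000)
after link 3: o_3 = (0.7321, -2.7321, 7.4641)
after link 4: o_4 = (0.7321, -2.7321, 7.4641)
after link 5: o_5 = (1.2321, -1.8660, 7.4641)
after link 6: o_6 = (-1.2500, -0.4330, 10.4282)

-1.250 -0.433 10.428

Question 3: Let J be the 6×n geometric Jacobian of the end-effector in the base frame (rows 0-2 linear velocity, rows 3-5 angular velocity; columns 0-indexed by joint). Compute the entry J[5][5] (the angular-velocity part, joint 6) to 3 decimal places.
-0.500

axis z_5 = (-0.7500,0.4330,-0.5000); lever o_n−o_5 = (-2.4821,1.4330,2.9641)
cross product → J_v[:, 5] = (2.0000,3.4641,0.0000)
J_ω[:, 5] = z_5
entry J[5][5] = -0.5000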